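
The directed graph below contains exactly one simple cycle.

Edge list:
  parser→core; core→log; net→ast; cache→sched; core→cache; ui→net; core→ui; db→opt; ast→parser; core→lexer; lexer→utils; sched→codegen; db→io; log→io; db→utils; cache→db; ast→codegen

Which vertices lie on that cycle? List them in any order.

ui, ast, net, core, parser

DFS with gray/black marking from core:
core gray
  cache gray
    db gray
      io gray
      io black
      opt gray
      opt black
      utils gray
      utils black
    db black
    sched gray
      codegen gray
      codegen black
    sched black
  cache black
  log gray
    log→io: io black — skip
  log black
  lexer gray
    lexer→utils: utils black — skip
  lexer black
  ui gray
    net gray
      ast gray
        parser gray
          parser→core: core is gray → back edge
Back edge closes the cycle core → ui → net → ast → parser → core; its vertices are {ui, ast, net, core, parser}.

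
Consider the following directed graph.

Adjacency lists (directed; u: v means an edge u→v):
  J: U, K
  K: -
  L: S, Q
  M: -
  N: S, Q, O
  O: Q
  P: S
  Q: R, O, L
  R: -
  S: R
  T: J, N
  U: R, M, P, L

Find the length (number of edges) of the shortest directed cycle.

For each vertex v, BFS finds the shortest path from v back to v.
The shortest such closed walk is L → Q → L, length 2.

2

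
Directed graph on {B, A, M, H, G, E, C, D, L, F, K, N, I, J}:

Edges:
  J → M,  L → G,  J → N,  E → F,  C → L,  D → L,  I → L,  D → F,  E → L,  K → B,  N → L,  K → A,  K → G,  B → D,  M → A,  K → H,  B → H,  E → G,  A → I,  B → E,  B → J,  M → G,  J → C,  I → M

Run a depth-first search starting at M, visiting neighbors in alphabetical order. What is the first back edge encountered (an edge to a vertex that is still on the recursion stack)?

DFS from M (visiting neighbors in alphabetical order); mark gray on enter, black on exit:
M gray
  A gray
    I gray
      L gray
        G gray
        G black
      L black
      I→M: M is gray → back edge
First back edge: I → M.

I->M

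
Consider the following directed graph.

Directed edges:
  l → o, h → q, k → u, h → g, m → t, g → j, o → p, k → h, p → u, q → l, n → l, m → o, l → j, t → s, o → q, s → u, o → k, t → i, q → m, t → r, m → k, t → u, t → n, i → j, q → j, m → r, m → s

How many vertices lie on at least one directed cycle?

8

A vertex is on a directed cycle iff it belongs to a strongly connected component of size ≥ 2 (or has a self-loop).
The vertices on cycles are {h, k, l, m, n, o, q, t} — 8 in total.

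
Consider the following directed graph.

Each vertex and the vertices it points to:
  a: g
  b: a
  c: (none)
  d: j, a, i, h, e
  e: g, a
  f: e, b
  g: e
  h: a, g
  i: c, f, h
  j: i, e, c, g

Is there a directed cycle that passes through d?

No

d lies on a cycle iff there is a path from d back to itself.
Exploring from d, it never reaches itself; equivalently, its strongly connected component is a singleton.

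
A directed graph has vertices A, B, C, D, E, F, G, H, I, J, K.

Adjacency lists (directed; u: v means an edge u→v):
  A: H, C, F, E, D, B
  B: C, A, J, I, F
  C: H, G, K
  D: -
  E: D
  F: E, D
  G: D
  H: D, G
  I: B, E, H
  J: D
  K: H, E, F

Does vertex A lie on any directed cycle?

A is on a cycle iff A can reach itself via ≥1 edge.
A → B → A — yes.

Yes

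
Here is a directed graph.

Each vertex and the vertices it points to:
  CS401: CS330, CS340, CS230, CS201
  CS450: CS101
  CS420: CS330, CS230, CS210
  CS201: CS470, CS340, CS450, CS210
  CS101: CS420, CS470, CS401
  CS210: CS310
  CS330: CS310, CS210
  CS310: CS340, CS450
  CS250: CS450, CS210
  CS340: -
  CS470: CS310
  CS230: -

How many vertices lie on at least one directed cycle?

A vertex is on a directed cycle iff it belongs to a strongly connected component of size ≥ 2 (or has a self-loop).
The vertices on cycles are {CS101, CS201, CS210, CS310, CS330, CS401, CS420, CS450, CS470} — 9 in total.

9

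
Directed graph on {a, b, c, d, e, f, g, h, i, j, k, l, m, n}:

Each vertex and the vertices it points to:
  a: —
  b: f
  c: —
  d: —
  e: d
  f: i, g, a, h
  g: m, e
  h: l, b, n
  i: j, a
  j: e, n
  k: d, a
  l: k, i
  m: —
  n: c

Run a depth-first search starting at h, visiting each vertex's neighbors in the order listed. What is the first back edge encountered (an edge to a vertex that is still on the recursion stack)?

f->h

DFS from h (visiting each vertex's neighbors in the order listed); mark gray on enter, black on exit:
h gray
  l gray
    k gray
      d gray
      d black
      a gray
      a black
    k black
    i gray
      j gray
        e gray
          e→d: d black — skip
        e black
        n gray
          c gray
          c black
        n black
      j black
      i→a: a black — skip
    i black
  l black
  b gray
    f gray
      f→i: i black — skip
      g gray
        m gray
        m black
        g→e: e black — skip
      g black
      f→a: a black — skip
      f→h: h is gray → back edge
First back edge: f → h.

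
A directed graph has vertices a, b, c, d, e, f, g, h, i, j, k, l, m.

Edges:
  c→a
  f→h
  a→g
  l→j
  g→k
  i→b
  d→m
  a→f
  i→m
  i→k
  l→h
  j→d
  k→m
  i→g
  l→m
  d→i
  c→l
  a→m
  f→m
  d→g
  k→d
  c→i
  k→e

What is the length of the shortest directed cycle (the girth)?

3

For each vertex v, BFS finds the shortest path from v back to v.
The shortest such closed walk is i → k → d → i, length 3.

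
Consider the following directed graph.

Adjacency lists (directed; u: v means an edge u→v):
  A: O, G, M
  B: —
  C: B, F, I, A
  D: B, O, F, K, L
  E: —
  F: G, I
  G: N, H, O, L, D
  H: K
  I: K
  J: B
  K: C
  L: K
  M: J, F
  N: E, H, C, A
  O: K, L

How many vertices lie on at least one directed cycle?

12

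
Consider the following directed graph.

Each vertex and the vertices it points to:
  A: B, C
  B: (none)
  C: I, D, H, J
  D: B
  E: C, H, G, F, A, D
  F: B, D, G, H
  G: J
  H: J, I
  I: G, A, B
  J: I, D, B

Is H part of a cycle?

H is on a cycle iff H can reach itself via ≥1 edge.
H → I → A → C → H — yes.

Yes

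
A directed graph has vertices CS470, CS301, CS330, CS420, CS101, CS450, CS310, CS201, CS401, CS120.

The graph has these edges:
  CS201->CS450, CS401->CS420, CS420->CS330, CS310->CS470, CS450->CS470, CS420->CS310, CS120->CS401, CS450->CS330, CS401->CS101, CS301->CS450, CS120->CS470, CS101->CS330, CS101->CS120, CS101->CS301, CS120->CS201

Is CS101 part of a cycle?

CS101 is on a cycle iff CS101 can reach itself via ≥1 edge.
CS101 → CS120 → CS401 → CS101 — yes.

Yes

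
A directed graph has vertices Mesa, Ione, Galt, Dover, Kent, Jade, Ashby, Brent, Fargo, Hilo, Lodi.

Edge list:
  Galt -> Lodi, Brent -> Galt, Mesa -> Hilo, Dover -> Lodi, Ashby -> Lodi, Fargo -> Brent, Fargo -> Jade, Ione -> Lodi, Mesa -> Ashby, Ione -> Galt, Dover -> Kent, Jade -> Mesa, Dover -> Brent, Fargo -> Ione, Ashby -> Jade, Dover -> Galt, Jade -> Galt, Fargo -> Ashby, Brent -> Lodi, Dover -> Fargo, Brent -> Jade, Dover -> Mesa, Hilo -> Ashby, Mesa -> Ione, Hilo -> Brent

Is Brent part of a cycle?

Yes

Brent is on a cycle iff Brent can reach itself via ≥1 edge.
Brent → Jade → Mesa → Hilo → Brent — yes.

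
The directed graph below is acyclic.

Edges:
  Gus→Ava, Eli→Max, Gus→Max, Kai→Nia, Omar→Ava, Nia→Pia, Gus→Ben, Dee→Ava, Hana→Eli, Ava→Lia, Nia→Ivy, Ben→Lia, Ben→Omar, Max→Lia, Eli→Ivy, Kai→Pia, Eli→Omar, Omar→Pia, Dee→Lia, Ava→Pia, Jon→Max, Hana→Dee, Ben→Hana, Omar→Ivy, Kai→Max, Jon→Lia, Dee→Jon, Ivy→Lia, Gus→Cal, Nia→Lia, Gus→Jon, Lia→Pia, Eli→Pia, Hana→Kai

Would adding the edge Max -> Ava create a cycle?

Adding Max→Ava creates a cycle iff Ava can already reach Max.
Explore from Ava: no path reaches Max. The graph stays acyclic.

No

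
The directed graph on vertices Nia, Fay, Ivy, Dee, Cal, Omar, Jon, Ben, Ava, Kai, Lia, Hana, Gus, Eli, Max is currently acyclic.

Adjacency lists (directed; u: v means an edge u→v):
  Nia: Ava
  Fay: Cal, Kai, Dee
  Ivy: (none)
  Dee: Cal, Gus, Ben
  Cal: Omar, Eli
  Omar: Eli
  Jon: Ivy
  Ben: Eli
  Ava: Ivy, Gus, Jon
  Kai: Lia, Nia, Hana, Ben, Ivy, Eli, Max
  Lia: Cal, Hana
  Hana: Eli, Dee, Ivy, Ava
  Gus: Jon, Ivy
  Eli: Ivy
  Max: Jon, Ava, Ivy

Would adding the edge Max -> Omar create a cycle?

No

Adding Max→Omar creates a cycle iff Omar can already reach Max.
Explore from Omar: no path reaches Max. The graph stays acyclic.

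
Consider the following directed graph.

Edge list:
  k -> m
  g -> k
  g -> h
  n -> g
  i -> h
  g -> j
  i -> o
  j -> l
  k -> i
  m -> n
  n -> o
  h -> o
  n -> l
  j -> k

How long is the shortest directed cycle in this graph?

For each vertex v, BFS finds the shortest path from v back to v.
The shortest such closed walk is g → k → m → n → g, length 4.

4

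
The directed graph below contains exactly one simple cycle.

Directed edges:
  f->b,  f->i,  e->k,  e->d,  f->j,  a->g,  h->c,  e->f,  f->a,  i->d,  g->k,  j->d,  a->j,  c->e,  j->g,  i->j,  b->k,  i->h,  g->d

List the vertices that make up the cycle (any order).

DFS with gray/black marking from f:
f gray
  i gray
    j gray
      g gray
        d gray
        d black
        k gray
        k black
      g black
      j→d: d black — skip
    j black
    h gray
      c gray
        e gray
          e→d: d black — skip
          e→f: f is gray → back edge
Back edge closes the cycle f → i → h → c → e → f; its vertices are {c, e, f, h, i}.

c, e, f, h, i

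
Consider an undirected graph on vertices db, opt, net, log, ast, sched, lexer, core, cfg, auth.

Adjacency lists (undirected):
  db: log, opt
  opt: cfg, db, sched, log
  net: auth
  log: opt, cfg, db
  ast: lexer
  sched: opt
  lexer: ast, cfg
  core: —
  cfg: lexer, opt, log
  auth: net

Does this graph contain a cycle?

Yes

DFS, tracking each vertex's parent; an edge to a visited non-parent vertex closes a cycle.
Start from db:
visit db (parent –)
  visit log (parent db)
    visit opt (parent log)
      visit cfg (parent opt)
        visit lexer (parent cfg)
          visit ast (parent lexer)
            ast–lexer: parent, skip
          lexer–cfg: parent, skip
        cfg–opt: parent, skip
        cfg–log: log visited and ≠ parent → cycle
Cycle: log – opt – cfg – log.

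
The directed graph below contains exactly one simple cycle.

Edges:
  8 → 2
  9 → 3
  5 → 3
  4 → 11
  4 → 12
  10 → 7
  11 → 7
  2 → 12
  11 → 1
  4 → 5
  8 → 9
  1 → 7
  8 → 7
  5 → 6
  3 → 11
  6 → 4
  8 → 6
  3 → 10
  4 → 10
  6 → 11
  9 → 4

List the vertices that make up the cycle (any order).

DFS with gray/black marking from 6:
6 gray
  4 gray
    12 gray
    12 black
    5 gray
      5→6: 6 is gray → back edge
Back edge closes the cycle 6 → 4 → 5 → 6; its vertices are {4, 5, 6}.

4, 5, 6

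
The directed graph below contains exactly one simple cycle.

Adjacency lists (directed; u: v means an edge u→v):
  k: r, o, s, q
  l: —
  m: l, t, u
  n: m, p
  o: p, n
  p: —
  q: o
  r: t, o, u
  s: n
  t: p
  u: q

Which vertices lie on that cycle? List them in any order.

m, n, o, q, u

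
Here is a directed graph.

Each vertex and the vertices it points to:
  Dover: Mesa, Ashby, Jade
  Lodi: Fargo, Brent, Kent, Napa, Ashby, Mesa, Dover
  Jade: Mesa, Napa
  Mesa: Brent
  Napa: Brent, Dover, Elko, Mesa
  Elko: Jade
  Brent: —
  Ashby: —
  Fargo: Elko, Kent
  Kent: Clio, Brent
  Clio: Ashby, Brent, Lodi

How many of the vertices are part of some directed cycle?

8

A vertex is on a directed cycle iff it belongs to a strongly connected component of size ≥ 2 (or has a self-loop).
The vertices on cycles are {Clio, Elko, Jade, Kent, Lodi, Napa, Dover, Fargo} — 8 in total.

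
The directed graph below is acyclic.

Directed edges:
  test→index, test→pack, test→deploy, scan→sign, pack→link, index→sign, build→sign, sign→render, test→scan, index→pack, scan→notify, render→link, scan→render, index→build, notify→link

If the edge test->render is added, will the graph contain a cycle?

No

Adding test→render creates a cycle iff render can already reach test.
Explore from render: no path reaches test. The graph stays acyclic.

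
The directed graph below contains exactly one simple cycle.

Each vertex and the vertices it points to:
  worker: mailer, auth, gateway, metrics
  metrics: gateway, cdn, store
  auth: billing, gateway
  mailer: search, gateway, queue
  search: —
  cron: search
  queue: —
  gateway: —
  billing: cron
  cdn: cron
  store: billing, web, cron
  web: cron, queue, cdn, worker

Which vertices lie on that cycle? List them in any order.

web, store, worker, metrics

DFS with gray/black marking from web:
web gray
  cron gray
    search gray
    search black
  cron black
  queue gray
  queue black
  cdn gray
    cdn→cron: cron black — skip
  cdn black
  worker gray
    mailer gray
      mailer→search: search black — skip
      gateway gray
      gateway black
      mailer→queue: queue black — skip
    mailer black
    auth gray
      billing gray
        billing→cron: cron black — skip
      billing black
      auth→gateway: gateway black — skip
    auth black
    worker→gateway: gateway black — skip
    metrics gray
      metrics→gateway: gateway black — skip
      metrics→cdn: cdn black — skip
      store gray
        store→billing: billing black — skip
        store→web: web is gray → back edge
Back edge closes the cycle web → worker → metrics → store → web; its vertices are {web, store, worker, metrics}.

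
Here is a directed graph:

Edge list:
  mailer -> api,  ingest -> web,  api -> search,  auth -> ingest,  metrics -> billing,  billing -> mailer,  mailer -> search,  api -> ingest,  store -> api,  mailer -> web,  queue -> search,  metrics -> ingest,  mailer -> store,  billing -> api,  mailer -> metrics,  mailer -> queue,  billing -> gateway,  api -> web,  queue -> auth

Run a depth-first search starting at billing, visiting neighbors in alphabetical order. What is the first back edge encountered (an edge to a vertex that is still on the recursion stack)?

DFS from billing (visiting neighbors in alphabetical order); mark gray on enter, black on exit:
billing gray
  api gray
    ingest gray
      web gray
      web black
    ingest black
    search gray
    search black
    api→web: web black — skip
  api black
  gateway gray
  gateway black
  mailer gray
    mailer→api: api black — skip
    metrics gray
      metrics→billing: billing is gray → back edge
First back edge: metrics → billing.

metrics→billing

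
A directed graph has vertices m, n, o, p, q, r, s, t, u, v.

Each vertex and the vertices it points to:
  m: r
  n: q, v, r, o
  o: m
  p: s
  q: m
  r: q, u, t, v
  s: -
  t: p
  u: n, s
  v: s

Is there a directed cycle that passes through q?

Yes

q is on a cycle iff q can reach itself via ≥1 edge.
q → m → r → q — yes.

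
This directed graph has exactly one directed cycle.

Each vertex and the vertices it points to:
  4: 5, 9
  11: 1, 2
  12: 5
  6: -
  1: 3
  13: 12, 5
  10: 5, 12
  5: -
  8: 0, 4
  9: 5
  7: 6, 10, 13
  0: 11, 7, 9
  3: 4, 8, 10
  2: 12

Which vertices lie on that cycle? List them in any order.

0, 1, 3, 8, 11

DFS with gray/black marking from 8:
8 gray
  0 gray
    11 gray
      1 gray
        3 gray
          4 gray
            5 gray
            5 black
            9 gray
              9→5: 5 black — skip
            9 black
          4 black
          3→8: 8 is gray → back edge
Back edge closes the cycle 8 → 0 → 11 → 1 → 3 → 8; its vertices are {0, 1, 3, 8, 11}.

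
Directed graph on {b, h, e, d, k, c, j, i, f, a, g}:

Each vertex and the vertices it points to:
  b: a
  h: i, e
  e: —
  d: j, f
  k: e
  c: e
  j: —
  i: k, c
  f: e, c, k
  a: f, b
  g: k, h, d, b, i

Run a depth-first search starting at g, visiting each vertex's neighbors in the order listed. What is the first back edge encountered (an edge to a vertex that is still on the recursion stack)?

a→b

DFS from g (visiting each vertex's neighbors in the order listed); mark gray on enter, black on exit:
g gray
  k gray
    e gray
    e black
  k black
  h gray
    i gray
      i→k: k black — skip
      c gray
        c→e: e black — skip
      c black
    i black
    h→e: e black — skip
  h black
  d gray
    j gray
    j black
    f gray
      f→e: e black — skip
      f→c: c black — skip
      f→k: k black — skip
    f black
  d black
  b gray
    a gray
      a→f: f black — skip
      a→b: b is gray → back edge
First back edge: a → b.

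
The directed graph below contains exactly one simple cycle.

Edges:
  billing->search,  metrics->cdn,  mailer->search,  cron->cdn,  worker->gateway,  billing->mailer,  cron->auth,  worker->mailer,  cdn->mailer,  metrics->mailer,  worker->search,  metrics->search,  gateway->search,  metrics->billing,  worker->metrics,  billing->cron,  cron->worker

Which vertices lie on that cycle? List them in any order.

cron, worker, billing, metrics

DFS with gray/black marking from cron:
cron gray
  auth gray
  auth black
  worker gray
    gateway gray
      search gray
      search black
    gateway black
    metrics gray
      metrics→search: search black — skip
      mailer gray
        mailer→search: search black — skip
      mailer black
      billing gray
        billing→cron: cron is gray → back edge
Back edge closes the cycle cron → worker → metrics → billing → cron; its vertices are {cron, worker, billing, metrics}.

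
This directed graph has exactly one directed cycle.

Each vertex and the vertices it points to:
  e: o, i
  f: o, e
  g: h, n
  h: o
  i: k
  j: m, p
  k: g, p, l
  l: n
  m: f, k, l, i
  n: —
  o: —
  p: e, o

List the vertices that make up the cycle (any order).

DFS with gray/black marking from i:
i gray
  k gray
    g gray
      h gray
        o gray
        o black
      h black
      n gray
      n black
    g black
    p gray
      e gray
        e→o: o black — skip
        e→i: i is gray → back edge
Back edge closes the cycle i → k → p → e → i; its vertices are {e, i, k, p}.

e, i, k, p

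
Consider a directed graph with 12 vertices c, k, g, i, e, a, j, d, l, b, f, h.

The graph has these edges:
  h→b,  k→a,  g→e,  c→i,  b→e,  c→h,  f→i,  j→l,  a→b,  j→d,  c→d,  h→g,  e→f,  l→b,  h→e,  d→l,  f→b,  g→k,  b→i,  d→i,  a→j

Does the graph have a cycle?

DFS with white/gray/black marking, starting from i:
i gray
i black
c gray
  d gray
    l gray
      b gray
        b→i: i black — skip
        e gray
          f gray
            f→i: i black — skip
            f→b: b is gray → back edge
Back edge found, so a cycle exists: b → e → f → b.

Yes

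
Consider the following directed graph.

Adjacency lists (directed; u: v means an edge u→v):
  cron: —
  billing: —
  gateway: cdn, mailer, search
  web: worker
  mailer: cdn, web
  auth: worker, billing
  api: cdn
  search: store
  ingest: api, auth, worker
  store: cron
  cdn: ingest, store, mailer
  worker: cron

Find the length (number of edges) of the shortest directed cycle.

For each vertex v, BFS finds the shortest path from v back to v.
The shortest such closed walk is mailer → cdn → mailer, length 2.

2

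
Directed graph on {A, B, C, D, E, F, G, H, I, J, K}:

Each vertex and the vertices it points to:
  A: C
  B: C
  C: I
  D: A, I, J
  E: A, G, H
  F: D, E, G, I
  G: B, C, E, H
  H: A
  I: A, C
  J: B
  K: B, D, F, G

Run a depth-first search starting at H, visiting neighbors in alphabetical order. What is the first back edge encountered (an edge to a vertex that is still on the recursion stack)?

DFS from H (visiting neighbors in alphabetical order); mark gray on enter, black on exit:
H gray
  A gray
    C gray
      I gray
        I→A: A is gray → back edge
First back edge: I → A.

I->A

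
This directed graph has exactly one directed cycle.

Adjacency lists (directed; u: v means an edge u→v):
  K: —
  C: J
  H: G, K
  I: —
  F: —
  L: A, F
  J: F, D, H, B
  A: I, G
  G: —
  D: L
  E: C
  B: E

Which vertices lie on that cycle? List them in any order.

B, C, E, J

DFS with gray/black marking from J:
J gray
  F gray
  F black
  D gray
    L gray
      A gray
        I gray
        I black
        G gray
        G black
      A black
      L→F: F black — skip
    L black
  D black
  H gray
    H→G: G black — skip
    K gray
    K black
  H black
  B gray
    E gray
      C gray
        C→J: J is gray → back edge
Back edge closes the cycle J → B → E → C → J; its vertices are {B, C, E, J}.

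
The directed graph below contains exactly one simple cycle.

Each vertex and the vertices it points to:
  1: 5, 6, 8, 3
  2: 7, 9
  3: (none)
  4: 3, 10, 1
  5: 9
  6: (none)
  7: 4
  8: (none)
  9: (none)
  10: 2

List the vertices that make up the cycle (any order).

DFS with gray/black marking from 7:
7 gray
  4 gray
    3 gray
    3 black
    10 gray
      2 gray
        2→7: 7 is gray → back edge
Back edge closes the cycle 7 → 4 → 10 → 2 → 7; its vertices are {2, 4, 7, 10}.

2, 4, 7, 10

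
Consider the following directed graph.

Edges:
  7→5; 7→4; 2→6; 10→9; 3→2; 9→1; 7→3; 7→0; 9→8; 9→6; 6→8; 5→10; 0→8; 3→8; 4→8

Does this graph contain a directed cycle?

DFS with white/gray/black marking, starting from 4:
4 gray
  8 gray
  8 black
4 black
0 gray
  0→8: 8 black — skip
0 black
1 gray
1 black
2 gray
  6 gray
    6→8: 8 black — skip
  6 black
2 black
3 gray
  3→2: 2 black — skip
  3→8: 8 black — skip
3 black
5 gray
  10 gray
    9 gray
      9→1: 1 black — skip
      9→6: 6 black — skip
      9→8: 8 black — skip
    9 black
  10 black
5 black
7 gray
  7→5: 5 black — skip
  7→0: 0 black — skip
  7→3: 3 black — skip
  7→4: 4 black — skip
7 black
Every edge goes to a white or black vertex — no back edge, so the graph is acyclic.

No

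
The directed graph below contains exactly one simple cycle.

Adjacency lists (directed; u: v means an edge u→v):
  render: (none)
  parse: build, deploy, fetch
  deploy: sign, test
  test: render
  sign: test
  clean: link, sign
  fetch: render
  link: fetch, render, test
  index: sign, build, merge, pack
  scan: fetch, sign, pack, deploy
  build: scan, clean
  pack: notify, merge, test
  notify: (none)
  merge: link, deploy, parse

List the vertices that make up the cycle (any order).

pack, scan, build, merge, parse

DFS with gray/black marking from build:
build gray
  scan gray
    fetch gray
      render gray
      render black
    fetch black
    sign gray
      test gray
        test→render: render black — skip
      test black
    sign black
    pack gray
      notify gray
      notify black
      merge gray
        link gray
          link→fetch: fetch black — skip
          link→render: render black — skip
          link→test: test black — skip
        link black
        deploy gray
          deploy→sign: sign black — skip
          deploy→test: test black — skip
        deploy black
        parse gray
          parse→build: build is gray → back edge
Back edge closes the cycle build → scan → pack → merge → parse → build; its vertices are {pack, scan, build, merge, parse}.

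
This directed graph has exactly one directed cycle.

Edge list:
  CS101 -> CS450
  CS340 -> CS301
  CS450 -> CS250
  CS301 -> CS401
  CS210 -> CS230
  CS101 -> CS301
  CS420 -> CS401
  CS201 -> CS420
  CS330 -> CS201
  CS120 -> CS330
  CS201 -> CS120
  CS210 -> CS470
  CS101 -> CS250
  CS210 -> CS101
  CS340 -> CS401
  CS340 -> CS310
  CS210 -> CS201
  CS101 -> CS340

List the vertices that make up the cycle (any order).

CS120, CS201, CS330

DFS with gray/black marking from CS201:
CS201 gray
  CS120 gray
    CS330 gray
      CS330→CS201: CS201 is gray → back edge
Back edge closes the cycle CS201 → CS120 → CS330 → CS201; its vertices are {CS120, CS201, CS330}.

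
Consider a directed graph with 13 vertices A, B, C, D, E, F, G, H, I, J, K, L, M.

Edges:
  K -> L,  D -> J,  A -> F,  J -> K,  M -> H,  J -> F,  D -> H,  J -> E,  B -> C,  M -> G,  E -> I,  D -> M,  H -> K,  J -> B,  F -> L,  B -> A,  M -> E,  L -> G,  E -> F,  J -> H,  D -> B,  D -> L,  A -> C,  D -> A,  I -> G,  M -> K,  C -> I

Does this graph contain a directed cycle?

DFS with white/gray/black marking, starting from J:
J gray
  B gray
    A gray
      C gray
        I gray
          G gray
          G black
        I black
      C black
      F gray
        L gray
          L→G: G black — skip
        L black
      F black
    A black
    B→C: C black — skip
  B black
  H gray
    K gray
      K→L: L black — skip
    K black
  H black
  J→K: K black — skip
  J→F: F black — skip
  E gray
    E→I: I black — skip
    E→F: F black — skip
  E black
J black
D gray
  D→L: L black — skip
  D→A: A black — skip
  D→J: J black — skip
  D→H: H black — skip
  D→B: B black — skip
  M gray
    M→E: E black — skip
    M→H: H black — skip
    M→K: K black — skip
    M→G: G black — skip
  M black
D black
Every edge goes to a white or black vertex — no back edge, so the graph is acyclic.

No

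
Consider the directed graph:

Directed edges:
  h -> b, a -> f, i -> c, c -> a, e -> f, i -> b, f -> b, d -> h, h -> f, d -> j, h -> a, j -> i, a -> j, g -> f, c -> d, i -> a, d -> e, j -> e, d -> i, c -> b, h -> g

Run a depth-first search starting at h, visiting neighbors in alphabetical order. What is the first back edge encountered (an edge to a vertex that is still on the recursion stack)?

DFS from h (visiting neighbors in alphabetical order); mark gray on enter, black on exit:
h gray
  a gray
    f gray
      b gray
      b black
    f black
    j gray
      e gray
        e→f: f black — skip
      e black
      i gray
        i→a: a is gray → back edge
First back edge: i → a.

i->a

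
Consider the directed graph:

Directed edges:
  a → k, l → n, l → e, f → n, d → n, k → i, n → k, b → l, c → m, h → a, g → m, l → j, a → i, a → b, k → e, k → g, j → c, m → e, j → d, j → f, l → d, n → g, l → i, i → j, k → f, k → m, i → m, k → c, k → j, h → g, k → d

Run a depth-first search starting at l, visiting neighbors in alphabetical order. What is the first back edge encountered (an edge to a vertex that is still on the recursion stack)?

k->d

DFS from l (visiting neighbors in alphabetical order); mark gray on enter, black on exit:
l gray
  d gray
    n gray
      g gray
        m gray
          e gray
          e black
        m black
      g black
      k gray
        c gray
          c→m: m black — skip
        c black
        k→d: d is gray → back edge
First back edge: k → d.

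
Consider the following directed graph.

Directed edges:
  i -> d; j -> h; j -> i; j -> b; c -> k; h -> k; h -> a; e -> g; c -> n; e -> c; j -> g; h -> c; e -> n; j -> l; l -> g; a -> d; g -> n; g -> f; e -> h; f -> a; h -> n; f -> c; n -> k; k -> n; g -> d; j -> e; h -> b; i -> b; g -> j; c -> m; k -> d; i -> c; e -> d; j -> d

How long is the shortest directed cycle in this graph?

2

For each vertex v, BFS finds the shortest path from v back to v.
The shortest such closed walk is j → g → j, length 2.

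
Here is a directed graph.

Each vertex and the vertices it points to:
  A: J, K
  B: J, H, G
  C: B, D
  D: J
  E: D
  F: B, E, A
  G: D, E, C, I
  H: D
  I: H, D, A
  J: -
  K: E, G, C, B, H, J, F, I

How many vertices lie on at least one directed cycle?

7

A vertex is on a directed cycle iff it belongs to a strongly connected component of size ≥ 2 (or has a self-loop).
The vertices on cycles are {A, B, C, F, G, I, K} — 7 in total.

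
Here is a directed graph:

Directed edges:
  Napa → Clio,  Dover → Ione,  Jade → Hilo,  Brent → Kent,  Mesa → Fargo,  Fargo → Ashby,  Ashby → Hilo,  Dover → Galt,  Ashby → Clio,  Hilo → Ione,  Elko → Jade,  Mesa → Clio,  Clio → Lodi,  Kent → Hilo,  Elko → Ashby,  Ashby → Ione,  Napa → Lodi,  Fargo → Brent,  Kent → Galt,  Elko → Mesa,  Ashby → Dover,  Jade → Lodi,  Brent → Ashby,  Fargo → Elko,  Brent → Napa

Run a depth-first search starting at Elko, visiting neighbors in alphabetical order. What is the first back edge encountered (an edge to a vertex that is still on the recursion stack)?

DFS from Elko (visiting neighbors in alphabetical order); mark gray on enter, black on exit:
Elko gray
  Ashby gray
    Clio gray
      Lodi gray
      Lodi black
    Clio black
    Dover gray
      Galt gray
      Galt black
      Ione gray
      Ione black
    Dover black
    Hilo gray
      Hilo→Ione: Ione black — skip
    Hilo black
    Ashby→Ione: Ione black — skip
  Ashby black
  Jade gray
    Jade→Hilo: Hilo black — skip
    Jade→Lodi: Lodi black — skip
  Jade black
  Mesa gray
    Mesa→Clio: Clio black — skip
    Fargo gray
      Fargo→Ashby: Ashby black — skip
      Brent gray
        Brent→Ashby: Ashby black — skip
        Kent gray
          Kent→Galt: Galt black — skip
          Kent→Hilo: Hilo black — skip
        Kent black
        Napa gray
          Napa→Clio: Clio black — skip
          Napa→Lodi: Lodi black — skip
        Napa black
      Brent black
      Fargo→Elko: Elko is gray → back edge
First back edge: Fargo → Elko.

Fargo→Elko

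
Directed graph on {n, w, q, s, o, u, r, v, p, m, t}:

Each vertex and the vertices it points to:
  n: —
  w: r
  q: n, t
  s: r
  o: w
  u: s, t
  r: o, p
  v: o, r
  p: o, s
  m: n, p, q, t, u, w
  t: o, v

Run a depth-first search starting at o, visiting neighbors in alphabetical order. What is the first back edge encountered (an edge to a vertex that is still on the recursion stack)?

DFS from o (visiting neighbors in alphabetical order); mark gray on enter, black on exit:
o gray
  w gray
    r gray
      r→o: o is gray → back edge
First back edge: r → o.

r->o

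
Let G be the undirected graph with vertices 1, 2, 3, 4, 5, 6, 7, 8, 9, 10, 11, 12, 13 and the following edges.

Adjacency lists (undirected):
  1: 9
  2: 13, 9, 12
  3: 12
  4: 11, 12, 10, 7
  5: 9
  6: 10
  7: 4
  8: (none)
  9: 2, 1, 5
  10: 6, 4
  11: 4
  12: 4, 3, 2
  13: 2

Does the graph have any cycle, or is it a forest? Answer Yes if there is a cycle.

DFS, tracking each vertex's parent; an edge to a visited non-parent vertex closes a cycle.
Start from 4:
visit 4 (parent –)
  visit 11 (parent 4)
    11–4: parent, skip
  visit 12 (parent 4)
    12–4: parent, skip
    visit 3 (parent 12)
      3–12: parent, skip
    visit 2 (parent 12)
      visit 13 (parent 2)
        13–2: parent, skip
      visit 9 (parent 2)
        9–2: parent, skip
        visit 1 (parent 9)
          1–9: parent, skip
        visit 5 (parent 9)
          5–9: parent, skip
      2–12: parent, skip
  visit 10 (parent 4)
    visit 6 (parent 10)
      6–10: parent, skip
    10–4: parent, skip
  visit 7 (parent 4)
    7–4: parent, skip
visit 8 (parent –)
No non-parent visited neighbor found — the graph is a forest.

No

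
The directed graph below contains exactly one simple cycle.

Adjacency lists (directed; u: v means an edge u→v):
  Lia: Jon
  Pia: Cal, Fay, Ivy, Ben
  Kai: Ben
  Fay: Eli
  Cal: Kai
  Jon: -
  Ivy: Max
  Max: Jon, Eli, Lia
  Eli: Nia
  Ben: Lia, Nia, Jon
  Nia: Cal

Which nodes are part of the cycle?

DFS with gray/black marking from Cal:
Cal gray
  Kai gray
    Ben gray
      Lia gray
        Jon gray
        Jon black
      Lia black
      Nia gray
        Nia→Cal: Cal is gray → back edge
Back edge closes the cycle Cal → Kai → Ben → Nia → Cal; its vertices are {Ben, Cal, Kai, Nia}.

Ben, Cal, Kai, Nia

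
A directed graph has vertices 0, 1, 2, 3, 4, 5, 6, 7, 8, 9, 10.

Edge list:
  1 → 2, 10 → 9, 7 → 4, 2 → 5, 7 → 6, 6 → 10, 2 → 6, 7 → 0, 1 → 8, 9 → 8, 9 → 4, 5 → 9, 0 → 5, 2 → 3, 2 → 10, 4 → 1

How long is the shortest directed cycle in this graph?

5

For each vertex v, BFS finds the shortest path from v back to v.
The shortest such closed walk is 4 → 1 → 2 → 5 → 9 → 4, length 5.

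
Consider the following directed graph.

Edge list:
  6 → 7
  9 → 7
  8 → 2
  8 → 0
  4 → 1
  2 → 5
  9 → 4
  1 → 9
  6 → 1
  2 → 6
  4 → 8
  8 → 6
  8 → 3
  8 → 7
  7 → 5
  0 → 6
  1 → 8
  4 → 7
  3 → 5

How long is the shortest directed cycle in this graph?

3

For each vertex v, BFS finds the shortest path from v back to v.
The shortest such closed walk is 1 → 8 → 6 → 1, length 3.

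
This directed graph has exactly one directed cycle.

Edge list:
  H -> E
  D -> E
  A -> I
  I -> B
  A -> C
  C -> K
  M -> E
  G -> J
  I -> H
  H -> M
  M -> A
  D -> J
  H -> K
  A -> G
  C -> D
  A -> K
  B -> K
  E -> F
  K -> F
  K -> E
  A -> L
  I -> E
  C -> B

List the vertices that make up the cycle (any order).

DFS with gray/black marking from A:
A gray
  G gray
    J gray
    J black
  G black
  K gray
    E gray
      F gray
      F black
    E black
    K→F: F black — skip
  K black
  I gray
    I→E: E black — skip
    H gray
      H→E: E black — skip
      M gray
        M→A: A is gray → back edge
Back edge closes the cycle A → I → H → M → A; its vertices are {A, H, I, M}.

A, H, I, M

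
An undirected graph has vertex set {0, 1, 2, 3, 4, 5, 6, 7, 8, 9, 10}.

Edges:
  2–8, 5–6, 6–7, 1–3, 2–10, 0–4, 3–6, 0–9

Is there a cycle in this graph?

DFS, tracking each vertex's parent; an edge to a visited non-parent vertex closes a cycle.
Start from 1:
visit 1 (parent –)
  visit 3 (parent 1)
    visit 6 (parent 3)
      visit 5 (parent 6)
        5–6: parent, skip
      6–3: parent, skip
      visit 7 (parent 6)
        7–6: parent, skip
    3–1: parent, skip
visit 0 (parent –)
  visit 9 (parent 0)
    9–0: parent, skip
  visit 4 (parent 0)
    4–0: parent, skip
visit 2 (parent –)
  visit 10 (parent 2)
    10–2: parent, skip
  visit 8 (parent 2)
    8–2: parent, skip
No non-parent visited neighbor found — the graph is a forest.

No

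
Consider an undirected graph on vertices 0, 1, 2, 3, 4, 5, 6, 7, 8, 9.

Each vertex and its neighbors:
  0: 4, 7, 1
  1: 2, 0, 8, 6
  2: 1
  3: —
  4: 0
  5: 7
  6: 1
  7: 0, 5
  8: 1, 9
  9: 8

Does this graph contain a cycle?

No

DFS, tracking each vertex's parent; an edge to a visited non-parent vertex closes a cycle.
Start from 7:
visit 7 (parent –)
  visit 0 (parent 7)
    visit 4 (parent 0)
      4–0: parent, skip
    0–7: parent, skip
    visit 1 (parent 0)
      visit 2 (parent 1)
        2–1: parent, skip
      1–0: parent, skip
      visit 8 (parent 1)
        8–1: parent, skip
        visit 9 (parent 8)
          9–8: parent, skip
      visit 6 (parent 1)
        6–1: parent, skip
  visit 5 (parent 7)
    5–7: parent, skip
visit 3 (parent –)
No non-parent visited neighbor found — the graph is a forest.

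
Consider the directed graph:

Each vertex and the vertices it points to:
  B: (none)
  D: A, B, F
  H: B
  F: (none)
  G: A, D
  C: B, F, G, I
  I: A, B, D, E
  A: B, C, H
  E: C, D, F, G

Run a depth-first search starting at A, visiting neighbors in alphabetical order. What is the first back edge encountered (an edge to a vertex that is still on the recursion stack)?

G→A

DFS from A (visiting neighbors in alphabetical order); mark gray on enter, black on exit:
A gray
  B gray
  B black
  C gray
    C→B: B black — skip
    F gray
    F black
    G gray
      G→A: A is gray → back edge
First back edge: G → A.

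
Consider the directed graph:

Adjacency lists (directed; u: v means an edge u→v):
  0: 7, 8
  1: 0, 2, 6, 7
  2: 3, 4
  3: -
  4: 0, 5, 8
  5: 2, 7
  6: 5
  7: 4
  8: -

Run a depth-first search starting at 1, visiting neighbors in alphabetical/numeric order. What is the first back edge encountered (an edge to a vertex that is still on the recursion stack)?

DFS from 1 (visiting neighbors in alphabetical/numeric order); mark gray on enter, black on exit:
1 gray
  0 gray
    7 gray
      4 gray
        4→0: 0 is gray → back edge
First back edge: 4 → 0.

4→0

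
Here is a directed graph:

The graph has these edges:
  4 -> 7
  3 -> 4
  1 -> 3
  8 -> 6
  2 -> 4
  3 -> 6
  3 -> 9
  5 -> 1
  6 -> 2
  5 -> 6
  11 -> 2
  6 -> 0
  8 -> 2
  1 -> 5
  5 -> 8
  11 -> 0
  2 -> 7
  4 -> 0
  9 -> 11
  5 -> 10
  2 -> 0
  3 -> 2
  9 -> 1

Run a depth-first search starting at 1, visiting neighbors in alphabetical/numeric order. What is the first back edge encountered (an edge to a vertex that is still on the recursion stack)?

9→1

DFS from 1 (visiting neighbors in alphabetical/numeric order); mark gray on enter, black on exit:
1 gray
  3 gray
    2 gray
      0 gray
      0 black
      4 gray
        4→0: 0 black — skip
        7 gray
        7 black
      4 black
      2→7: 7 black — skip
    2 black
    3→4: 4 black — skip
    6 gray
      6→0: 0 black — skip
      6→2: 2 black — skip
    6 black
    9 gray
      9→1: 1 is gray → back edge
First back edge: 9 → 1.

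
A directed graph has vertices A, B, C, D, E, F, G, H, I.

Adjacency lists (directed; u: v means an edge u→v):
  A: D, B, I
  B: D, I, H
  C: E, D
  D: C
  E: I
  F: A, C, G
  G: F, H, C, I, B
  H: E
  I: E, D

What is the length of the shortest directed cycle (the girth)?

2

For each vertex v, BFS finds the shortest path from v back to v.
The shortest such closed walk is F → G → F, length 2.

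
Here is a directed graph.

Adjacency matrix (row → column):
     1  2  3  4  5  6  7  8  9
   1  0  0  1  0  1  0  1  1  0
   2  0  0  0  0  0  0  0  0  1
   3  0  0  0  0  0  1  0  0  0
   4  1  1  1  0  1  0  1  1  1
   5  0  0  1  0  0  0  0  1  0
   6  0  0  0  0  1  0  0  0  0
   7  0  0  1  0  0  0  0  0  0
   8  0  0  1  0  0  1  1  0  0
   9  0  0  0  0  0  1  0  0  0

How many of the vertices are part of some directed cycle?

5

A vertex is on a directed cycle iff it belongs to a strongly connected component of size ≥ 2 (or has a self-loop).
The vertices on cycles are {3, 5, 6, 7, 8} — 5 in total.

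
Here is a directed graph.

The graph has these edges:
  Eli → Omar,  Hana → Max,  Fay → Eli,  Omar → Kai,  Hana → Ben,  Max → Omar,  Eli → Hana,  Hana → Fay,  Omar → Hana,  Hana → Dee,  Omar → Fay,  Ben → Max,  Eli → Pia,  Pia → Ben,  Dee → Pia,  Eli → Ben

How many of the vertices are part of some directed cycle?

8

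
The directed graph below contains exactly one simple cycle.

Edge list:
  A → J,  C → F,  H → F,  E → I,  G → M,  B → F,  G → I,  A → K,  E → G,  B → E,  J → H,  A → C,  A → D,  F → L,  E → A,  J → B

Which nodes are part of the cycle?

A, B, E, J

DFS with gray/black marking from E:
E gray
  G gray
    M gray
    M black
    I gray
    I black
  G black
  A gray
    J gray
      H gray
        F gray
          L gray
          L black
        F black
      H black
      B gray
        B→E: E is gray → back edge
Back edge closes the cycle E → A → J → B → E; its vertices are {A, B, E, J}.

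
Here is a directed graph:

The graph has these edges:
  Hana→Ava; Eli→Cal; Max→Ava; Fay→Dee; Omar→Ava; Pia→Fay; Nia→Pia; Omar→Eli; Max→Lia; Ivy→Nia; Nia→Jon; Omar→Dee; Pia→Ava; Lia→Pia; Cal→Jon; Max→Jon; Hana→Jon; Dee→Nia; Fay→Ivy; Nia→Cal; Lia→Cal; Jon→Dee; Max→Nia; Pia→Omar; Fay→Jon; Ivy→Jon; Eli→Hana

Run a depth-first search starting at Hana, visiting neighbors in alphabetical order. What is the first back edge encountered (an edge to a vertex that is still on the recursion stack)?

Cal->Jon

DFS from Hana (visiting neighbors in alphabetical order); mark gray on enter, black on exit:
Hana gray
  Ava gray
  Ava black
  Jon gray
    Dee gray
      Nia gray
        Cal gray
          Cal→Jon: Jon is gray → back edge
First back edge: Cal → Jon.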